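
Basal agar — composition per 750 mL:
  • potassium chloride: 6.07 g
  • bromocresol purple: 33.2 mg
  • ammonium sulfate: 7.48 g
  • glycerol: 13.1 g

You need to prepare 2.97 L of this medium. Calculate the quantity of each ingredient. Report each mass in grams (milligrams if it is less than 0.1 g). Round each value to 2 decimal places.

potassium chloride 24.04 g; bromocresol purple 0.13 g; ammonium sulfate 29.62 g; glycerol 51.88 g

Ratio of target to recipe volume: 2970 / 750 = 3.96.
potassium chloride: 6.07 g × (2970 mL / 750 mL) = 24.04 g
bromocresol purple: 33.2 mg × (2970 mL / 750 mL) = 131.472 mg = 0.13 g
ammonium sulfate: 7.48 g × (2970 mL / 750 mL) = 29.62 g
glycerol: 13.1 g × (2970 mL / 750 mL) = 51.88 g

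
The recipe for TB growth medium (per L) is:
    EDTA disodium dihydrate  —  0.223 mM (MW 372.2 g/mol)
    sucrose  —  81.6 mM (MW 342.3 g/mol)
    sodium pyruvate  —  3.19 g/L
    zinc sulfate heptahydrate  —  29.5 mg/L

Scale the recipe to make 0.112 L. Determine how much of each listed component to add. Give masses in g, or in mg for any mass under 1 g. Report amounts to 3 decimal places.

Working volume: 0.112 L.
EDTA disodium dihydrate: 0.223 mmol/L × 372.2 mg/mmol × 0.112 L = 9.296 mg
sucrose: 81.6 mmol/L × 342.3 g/mol × 0.112 L ÷ 1000 = 3.128 g
sodium pyruvate: 3.19 g/L × 0.112 L = 0.35728 g = 357.280 mg
zinc sulfate heptahydrate: 29.5 mg/L × 0.112 L = 3.304 mg

EDTA disodium dihydrate 9.296 mg; sucrose 3.128 g; sodium pyruvate 357.280 mg; zinc sulfate heptahydrate 3.304 mg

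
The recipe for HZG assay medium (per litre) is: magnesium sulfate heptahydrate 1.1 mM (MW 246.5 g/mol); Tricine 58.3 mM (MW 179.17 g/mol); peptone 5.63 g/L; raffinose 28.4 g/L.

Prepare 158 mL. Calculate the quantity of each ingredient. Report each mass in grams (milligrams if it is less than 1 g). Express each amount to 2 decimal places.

magnesium sulfate heptahydrate 42.84 mg; Tricine 1.65 g; peptone 889.54 mg; raffinose 4.49 g

Working volume: 158 mL = 0.158 L.
magnesium sulfate heptahydrate: 1.1 mmol/L × 246.5 mg/mmol × 0.158 L = 42.84 mg
Tricine: 58.3 mmol/L × 179.17 g/mol × 0.158 L ÷ 1000 = 1.65 g
peptone: 5.63 g/L × 0.158 L = 0.88954 g = 889.54 mg
raffinose: 28.4 g/L × 0.158 L = 4.49 g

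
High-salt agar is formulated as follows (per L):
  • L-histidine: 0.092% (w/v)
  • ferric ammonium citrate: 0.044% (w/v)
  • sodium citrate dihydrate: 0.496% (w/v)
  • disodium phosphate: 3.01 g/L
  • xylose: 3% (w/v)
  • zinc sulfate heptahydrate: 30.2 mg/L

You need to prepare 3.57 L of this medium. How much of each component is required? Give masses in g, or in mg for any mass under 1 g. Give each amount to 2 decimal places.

L-histidine 3.28 g; ferric ammonium citrate 1.57 g; sodium citrate dihydrate 17.71 g; disodium phosphate 10.75 g; xylose 107.10 g; zinc sulfate heptahydrate 107.81 mg

Scale factor relative to 1 L: 3.57.
L-histidine: 0.092 g per 100 mL × 3570 mL ÷ 100 = 3.28 g
ferric ammonium citrate: 0.044 g per 100 mL × 3570 mL ÷ 100 = 1.57 g
sodium citrate dihydrate: 0.496 g per 100 mL × 3570 mL ÷ 100 = 17.71 g
disodium phosphate: 3.01 g/L × 3.57 L = 10.75 g
xylose: 3% w/v = 30 g/L → 30 × 3.57 L = 107.10 g
zinc sulfate heptahydrate: 30.2 mg/L × 3.57 L = 107.81 mg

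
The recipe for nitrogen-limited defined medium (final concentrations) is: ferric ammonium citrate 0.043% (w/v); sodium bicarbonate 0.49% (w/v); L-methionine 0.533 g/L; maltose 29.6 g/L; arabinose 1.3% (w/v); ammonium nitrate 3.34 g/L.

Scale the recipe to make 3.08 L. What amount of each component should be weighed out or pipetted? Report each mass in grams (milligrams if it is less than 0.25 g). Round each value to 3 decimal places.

Scale factor relative to 1 L: 3.08.
ferric ammonium citrate: 0.043 g per 100 mL × 3080 mL ÷ 100 = 1.324 g
sodium bicarbonate: 0.49 g per 100 mL × 3080 mL ÷ 100 = 15.092 g
L-methionine: 0.533 g/L × 3.08 L = 1.642 g
maltose: 29.6 g/L × 3.08 L = 91.168 g
arabinose: 1.3 g per 100 mL × 3080 mL ÷ 100 = 40.040 g
ammonium nitrate: 3.34 g/L × 3.08 L = 10.287 g

ferric ammonium citrate 1.324 g; sodium bicarbonate 15.092 g; L-methionine 1.642 g; maltose 91.168 g; arabinose 40.040 g; ammonium nitrate 10.287 g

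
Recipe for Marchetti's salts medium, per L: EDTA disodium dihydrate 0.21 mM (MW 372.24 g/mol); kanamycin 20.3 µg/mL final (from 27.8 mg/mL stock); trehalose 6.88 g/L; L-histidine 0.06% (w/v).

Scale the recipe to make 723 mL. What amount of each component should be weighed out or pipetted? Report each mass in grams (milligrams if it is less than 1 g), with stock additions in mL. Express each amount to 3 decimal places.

EDTA disodium dihydrate 56.517 mg; kanamycin 0.528 mL; trehalose 4.974 g; L-histidine 433.800 mg

Working volume: 723 mL = 0.723 L.
EDTA disodium dihydrate: 0.21 mmol/L × 372.24 mg/mmol × 0.723 L = 56.517 mg
kanamycin: dilute stock: 20.3 µg/mL × 723 mL ÷ 27800 µg/mL = 0.528 mL
trehalose: 6.88 g/L × 0.723 L = 4.974 g
L-histidine: 0.06% w/v = 0.6 g/L → 0.6 × 0.723 L = 0.4338 g = 433.800 mg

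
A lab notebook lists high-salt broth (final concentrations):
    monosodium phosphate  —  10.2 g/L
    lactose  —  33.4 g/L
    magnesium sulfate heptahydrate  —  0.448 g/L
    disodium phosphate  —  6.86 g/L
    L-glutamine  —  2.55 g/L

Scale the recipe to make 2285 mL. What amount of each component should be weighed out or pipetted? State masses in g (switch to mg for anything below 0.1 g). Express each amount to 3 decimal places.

monosodium phosphate 23.307 g; lactose 76.319 g; magnesium sulfate heptahydrate 1.024 g; disodium phosphate 15.675 g; L-glutamine 5.827 g

Scale factor relative to 1 L: 2.285.
monosodium phosphate: 10.2 g/L × 2.285 L = 23.307 g
lactose: 33.4 g/L × 2.285 L = 76.319 g
magnesium sulfate heptahydrate: 0.448 g/L × 2.285 L = 1.024 g
disodium phosphate: 6.86 g/L × 2.285 L = 15.675 g
L-glutamine: 2.55 g/L × 2.285 L = 5.827 g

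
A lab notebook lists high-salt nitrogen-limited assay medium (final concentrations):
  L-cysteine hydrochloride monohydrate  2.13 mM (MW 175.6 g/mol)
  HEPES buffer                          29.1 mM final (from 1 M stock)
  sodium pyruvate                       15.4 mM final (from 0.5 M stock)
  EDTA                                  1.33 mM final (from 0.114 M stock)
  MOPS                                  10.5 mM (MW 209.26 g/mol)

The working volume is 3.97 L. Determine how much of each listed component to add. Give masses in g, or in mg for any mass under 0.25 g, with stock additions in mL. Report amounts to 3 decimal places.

Working volume: 3.97 L.
L-cysteine hydrochloride monohydrate: 2.13 mmol/L × 175.6 g/mol × 3.97 L ÷ 1000 = 1.485 g
HEPES buffer: C1V1 = C2V2 → 29.1 mM × 3970 mL ÷ 1000 mM = 115.527 mL
sodium pyruvate: dilute stock: 15.4 mM × 3970 mL ÷ 500 mM = 122.276 mL
EDTA: V = C2·V2/C1 = 1.33 mM × 3970 mL ÷ 114 mM = 46.317 mL
MOPS: 10.5 mmol/L × 209.26 g/mol × 3.97 L ÷ 1000 = 8.723 g

L-cysteine hydrochloride monohydrate 1.485 g; HEPES buffer 115.527 mL; sodium pyruvate 122.276 mL; EDTA 46.317 mL; MOPS 8.723 g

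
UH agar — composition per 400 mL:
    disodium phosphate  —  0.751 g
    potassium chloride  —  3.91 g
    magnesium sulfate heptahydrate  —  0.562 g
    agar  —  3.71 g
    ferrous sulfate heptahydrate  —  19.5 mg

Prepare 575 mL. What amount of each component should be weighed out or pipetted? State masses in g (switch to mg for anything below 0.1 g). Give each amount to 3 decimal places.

disodium phosphate 1.080 g; potassium chloride 5.621 g; magnesium sulfate heptahydrate 0.808 g; agar 5.333 g; ferrous sulfate heptahydrate 28.031 mg

Scale factor = 575 mL / 400 mL = 1.4375.
disodium phosphate: 0.751 g × (575 mL / 400 mL) = 1.080 g
potassium chloride: 3.91 g × (575 mL / 400 mL) = 5.621 g
magnesium sulfate heptahydrate: 0.562 g × (575 mL / 400 mL) = 0.808 g
agar: 3.71 g × (575 mL / 400 mL) = 5.333 g
ferrous sulfate heptahydrate: 19.5 mg × (575 mL / 400 mL) = 28.031 mg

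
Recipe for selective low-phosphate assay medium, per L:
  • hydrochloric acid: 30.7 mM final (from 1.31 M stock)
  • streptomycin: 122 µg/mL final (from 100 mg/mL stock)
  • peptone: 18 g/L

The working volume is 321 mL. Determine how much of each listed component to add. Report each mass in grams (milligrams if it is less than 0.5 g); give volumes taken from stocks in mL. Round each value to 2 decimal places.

Scale factor relative to 1 L: 0.321.
hydrochloric acid: C1V1 = C2V2 → 30.7 mM × 321 mL ÷ 1310 mM = 7.52 mL
streptomycin: V = C2·V2/C1 = 122 µg/mL × 321 mL ÷ 100000 µg/mL = 0.39 mL
peptone: 18 g/L × 0.321 L = 5.78 g

hydrochloric acid 7.52 mL; streptomycin 0.39 mL; peptone 5.78 g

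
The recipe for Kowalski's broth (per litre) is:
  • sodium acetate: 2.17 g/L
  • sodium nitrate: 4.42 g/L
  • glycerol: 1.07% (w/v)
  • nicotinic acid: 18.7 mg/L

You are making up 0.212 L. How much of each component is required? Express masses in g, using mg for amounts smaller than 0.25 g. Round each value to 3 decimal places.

sodium acetate 0.460 g; sodium nitrate 0.937 g; glycerol 2.268 g; nicotinic acid 3.964 mg

Working volume: 0.212 L.
sodium acetate: 2.17 g/L × 0.212 L = 0.460 g
sodium nitrate: 4.42 g/L × 0.212 L = 0.937 g
glycerol: 1.07% w/v = 10.7 g/L → 10.7 × 0.212 L = 2.268 g
nicotinic acid: 18.7 mg/L × 0.212 L = 3.964 mg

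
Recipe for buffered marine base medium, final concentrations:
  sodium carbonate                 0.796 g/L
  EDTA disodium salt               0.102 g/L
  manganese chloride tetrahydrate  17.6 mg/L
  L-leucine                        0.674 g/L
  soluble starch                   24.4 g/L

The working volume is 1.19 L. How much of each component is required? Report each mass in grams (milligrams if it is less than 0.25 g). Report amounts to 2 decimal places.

sodium carbonate 0.95 g; EDTA disodium salt 121.38 mg; manganese chloride tetrahydrate 20.94 mg; L-leucine 0.80 g; soluble starch 29.04 g

Scale factor relative to 1 L: 1.19.
sodium carbonate: 0.796 g/L × 1.19 L = 0.95 g
EDTA disodium salt: 0.102 g/L × 1.19 L = 0.12138 g = 121.38 mg
manganese chloride tetrahydrate: 17.6 mg/L × 1.19 L = 20.94 mg
L-leucine: 0.674 g/L × 1.19 L = 0.80 g
soluble starch: 24.4 g/L × 1.19 L = 29.04 g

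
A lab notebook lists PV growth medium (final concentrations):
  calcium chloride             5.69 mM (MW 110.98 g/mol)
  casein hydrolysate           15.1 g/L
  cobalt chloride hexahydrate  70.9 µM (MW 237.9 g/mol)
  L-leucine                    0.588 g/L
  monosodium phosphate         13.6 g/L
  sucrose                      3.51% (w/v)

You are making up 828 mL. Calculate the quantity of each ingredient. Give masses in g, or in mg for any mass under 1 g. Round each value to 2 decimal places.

Working volume: 828 mL = 0.828 L.
calcium chloride: 5.69 mmol/L × 110.98 mg/mmol × 0.828 L = 522.86 mg
casein hydrolysate: 15.1 g/L × 0.828 L = 12.50 g
cobalt chloride hexahydrate: 70.9 µmol/L × 237.9 g/mol × 0.828 L ÷ 1000 = 13.97 mg
L-leucine: 0.588 g/L × 0.828 L = 0.486864 g = 486.86 mg
monosodium phosphate: 13.6 g/L × 0.828 L = 11.26 g
sucrose: 3.51 g per 100 mL × 828 mL ÷ 100 = 29.06 g

calcium chloride 522.86 mg; casein hydrolysate 12.50 g; cobalt chloride hexahydrate 13.97 mg; L-leucine 486.86 mg; monosodium phosphate 11.26 g; sucrose 29.06 g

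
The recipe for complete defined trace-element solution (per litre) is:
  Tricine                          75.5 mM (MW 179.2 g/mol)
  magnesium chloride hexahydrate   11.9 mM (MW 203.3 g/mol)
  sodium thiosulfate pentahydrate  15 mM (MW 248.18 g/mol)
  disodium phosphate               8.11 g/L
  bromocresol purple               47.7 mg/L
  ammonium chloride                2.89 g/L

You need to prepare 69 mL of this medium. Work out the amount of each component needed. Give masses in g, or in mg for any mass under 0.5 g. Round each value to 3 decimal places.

Target volume = 69 mL = 0.069 L.
Tricine: 75.5 mmol/L × 179.2 g/mol × 0.069 L ÷ 1000 = 0.934 g
magnesium chloride hexahydrate: 11.9 mmol/L × 203.3 mg/mmol × 0.069 L = 166.930 mg
sodium thiosulfate pentahydrate: 15 mmol/L × 248.18 mg/mmol × 0.069 L = 256.866 mg
disodium phosphate: 8.11 g/L × 0.069 L = 0.560 g
bromocresol purple: 47.7 mg/L × 0.069 L = 3.291 mg
ammonium chloride: 2.89 g/L × 0.069 L = 0.19941 g = 199.410 mg

Tricine 0.934 g; magnesium chloride hexahydrate 166.930 mg; sodium thiosulfate pentahydrate 256.866 mg; disodium phosphate 0.560 g; bromocresol purple 3.291 mg; ammonium chloride 199.410 mg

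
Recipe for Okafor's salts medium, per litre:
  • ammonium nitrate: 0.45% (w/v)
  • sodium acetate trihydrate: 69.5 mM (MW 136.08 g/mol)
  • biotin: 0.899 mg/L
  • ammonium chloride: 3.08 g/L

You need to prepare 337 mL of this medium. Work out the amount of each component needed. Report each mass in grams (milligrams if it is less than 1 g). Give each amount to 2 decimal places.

ammonium nitrate 1.52 g; sodium acetate trihydrate 3.19 g; biotin 0.30 mg; ammonium chloride 1.04 g

Target volume = 337 mL = 0.337 L.
ammonium nitrate: 0.45% w/v = 4.5 g/L → 4.5 × 0.337 L = 1.52 g
sodium acetate trihydrate: 69.5 mmol/L × 136.08 g/mol × 0.337 L ÷ 1000 = 3.19 g
biotin: 0.899 mg/L × 0.337 L = 0.30 mg
ammonium chloride: 3.08 g/L × 0.337 L = 1.04 g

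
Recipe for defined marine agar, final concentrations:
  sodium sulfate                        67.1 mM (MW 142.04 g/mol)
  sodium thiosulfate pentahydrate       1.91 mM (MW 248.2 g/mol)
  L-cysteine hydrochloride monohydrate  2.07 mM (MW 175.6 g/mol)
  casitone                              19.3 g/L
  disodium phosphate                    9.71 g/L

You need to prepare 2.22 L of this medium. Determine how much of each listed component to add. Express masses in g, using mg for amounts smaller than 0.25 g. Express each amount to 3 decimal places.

Working volume: 2.22 L.
sodium sulfate: 67.1 mmol/L × 142.04 g/mol × 2.22 L ÷ 1000 = 21.159 g
sodium thiosulfate pentahydrate: 1.91 mmol/L × 248.2 g/mol × 2.22 L ÷ 1000 = 1.052 g
L-cysteine hydrochloride monohydrate: 2.07 mmol/L × 175.6 g/mol × 2.22 L ÷ 1000 = 0.807 g
casitone: 19.3 g/L × 2.22 L = 42.846 g
disodium phosphate: 9.71 g/L × 2.22 L = 21.556 g

sodium sulfate 21.159 g; sodium thiosulfate pentahydrate 1.052 g; L-cysteine hydrochloride monohydrate 0.807 g; casitone 42.846 g; disodium phosphate 21.556 g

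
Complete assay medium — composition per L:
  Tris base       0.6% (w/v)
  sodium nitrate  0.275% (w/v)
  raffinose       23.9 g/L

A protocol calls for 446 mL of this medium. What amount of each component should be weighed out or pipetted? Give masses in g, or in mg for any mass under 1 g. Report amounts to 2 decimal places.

Tris base 2.68 g; sodium nitrate 1.23 g; raffinose 10.66 g

Target volume = 446 mL = 0.446 L.
Tris base: 0.6% w/v = 6 g/L → 6 × 0.446 L = 2.68 g
sodium nitrate: 0.275 g per 100 mL × 446 mL ÷ 100 = 1.23 g
raffinose: 23.9 g/L × 0.446 L = 10.66 g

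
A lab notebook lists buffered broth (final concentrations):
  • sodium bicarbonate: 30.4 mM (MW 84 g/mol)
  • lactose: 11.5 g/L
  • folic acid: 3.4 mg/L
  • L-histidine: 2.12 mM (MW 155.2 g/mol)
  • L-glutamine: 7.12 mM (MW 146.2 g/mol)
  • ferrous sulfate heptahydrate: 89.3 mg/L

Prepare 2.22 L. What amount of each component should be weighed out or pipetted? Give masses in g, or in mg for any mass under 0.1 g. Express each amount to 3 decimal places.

Working volume: 2.22 L.
sodium bicarbonate: 30.4 mmol/L × 84 g/mol × 2.22 L ÷ 1000 = 5.669 g
lactose: 11.5 g/L × 2.22 L = 25.530 g
folic acid: 3.4 mg/L × 2.22 L = 7.548 mg
L-histidine: 2.12 mmol/L × 155.2 g/mol × 2.22 L ÷ 1000 = 0.730 g
L-glutamine: 7.12 mmol/L × 146.2 g/mol × 2.22 L ÷ 1000 = 2.311 g
ferrous sulfate heptahydrate: 89.3 mg/L × 2.22 L = 198.246 mg = 0.198 g

sodium bicarbonate 5.669 g; lactose 25.530 g; folic acid 7.548 mg; L-histidine 0.730 g; L-glutamine 2.311 g; ferrous sulfate heptahydrate 0.198 g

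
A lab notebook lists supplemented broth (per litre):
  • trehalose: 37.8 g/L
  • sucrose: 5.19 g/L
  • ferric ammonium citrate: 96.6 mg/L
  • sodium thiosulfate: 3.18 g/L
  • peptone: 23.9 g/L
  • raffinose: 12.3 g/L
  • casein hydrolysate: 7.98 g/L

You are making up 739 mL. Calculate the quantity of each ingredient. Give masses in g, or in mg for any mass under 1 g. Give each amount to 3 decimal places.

trehalose 27.934 g; sucrose 3.835 g; ferric ammonium citrate 71.387 mg; sodium thiosulfate 2.350 g; peptone 17.662 g; raffinose 9.090 g; casein hydrolysate 5.897 g

Target volume = 739 mL = 0.739 L.
trehalose: 37.8 g/L × 0.739 L = 27.934 g
sucrose: 5.19 g/L × 0.739 L = 3.835 g
ferric ammonium citrate: 96.6 mg/L × 0.739 L = 71.387 mg
sodium thiosulfate: 3.18 g/L × 0.739 L = 2.350 g
peptone: 23.9 g/L × 0.739 L = 17.662 g
raffinose: 12.3 g/L × 0.739 L = 9.090 g
casein hydrolysate: 7.98 g/L × 0.739 L = 5.897 g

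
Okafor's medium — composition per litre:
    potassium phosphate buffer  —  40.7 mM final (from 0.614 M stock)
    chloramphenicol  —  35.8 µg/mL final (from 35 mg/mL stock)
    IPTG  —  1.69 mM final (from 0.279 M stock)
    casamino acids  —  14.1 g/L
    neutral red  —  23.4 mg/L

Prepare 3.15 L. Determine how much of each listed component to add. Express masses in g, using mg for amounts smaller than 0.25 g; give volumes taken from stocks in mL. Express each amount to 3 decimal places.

potassium phosphate buffer 208.803 mL; chloramphenicol 3.222 mL; IPTG 19.081 mL; casamino acids 44.415 g; neutral red 73.710 mg

Scale factor relative to 1 L: 3.15.
potassium phosphate buffer: C1V1 = C2V2 → 40.7 mM × 3150 mL ÷ 614 mM = 208.803 mL
chloramphenicol: V = C2·V2/C1 = 35.8 µg/mL × 3150 mL ÷ 35000 µg/mL = 3.222 mL
IPTG: C1V1 = C2V2 → 1.69 mM × 3150 mL ÷ 279 mM = 19.081 mL
casamino acids: 14.1 g/L × 3.15 L = 44.415 g
neutral red: 23.4 mg/L × 3.15 L = 73.710 mg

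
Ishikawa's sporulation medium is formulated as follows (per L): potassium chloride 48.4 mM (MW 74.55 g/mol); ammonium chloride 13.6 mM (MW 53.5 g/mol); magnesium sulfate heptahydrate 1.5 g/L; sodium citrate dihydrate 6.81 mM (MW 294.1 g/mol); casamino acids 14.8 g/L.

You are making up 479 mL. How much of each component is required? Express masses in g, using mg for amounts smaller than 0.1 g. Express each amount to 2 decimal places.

Working volume: 479 mL = 0.479 L.
potassium chloride: 48.4 mmol/L × 74.55 g/mol × 0.479 L ÷ 1000 = 1.73 g
ammonium chloride: 13.6 mmol/L × 53.5 g/mol × 0.479 L ÷ 1000 = 0.35 g
magnesium sulfate heptahydrate: 1.5 g/L × 0.479 L = 0.72 g
sodium citrate dihydrate: 6.81 mmol/L × 294.1 g/mol × 0.479 L ÷ 1000 = 0.96 g
casamino acids: 14.8 g/L × 0.479 L = 7.09 g

potassium chloride 1.73 g; ammonium chloride 0.35 g; magnesium sulfate heptahydrate 0.72 g; sodium citrate dihydrate 0.96 g; casamino acids 7.09 g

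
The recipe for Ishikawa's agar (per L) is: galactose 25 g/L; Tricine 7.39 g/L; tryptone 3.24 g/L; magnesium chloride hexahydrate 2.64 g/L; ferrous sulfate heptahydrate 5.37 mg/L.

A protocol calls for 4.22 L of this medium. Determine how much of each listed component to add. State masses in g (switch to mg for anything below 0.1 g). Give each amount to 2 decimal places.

Working volume: 4.22 L.
galactose: 25 g/L × 4.22 L = 105.50 g
Tricine: 7.39 g/L × 4.22 L = 31.19 g
tryptone: 3.24 g/L × 4.22 L = 13.67 g
magnesium chloride hexahydrate: 2.64 g/L × 4.22 L = 11.14 g
ferrous sulfate heptahydrate: 5.37 mg/L × 4.22 L = 22.66 mg

galactose 105.50 g; Tricine 31.19 g; tryptone 13.67 g; magnesium chloride hexahydrate 11.14 g; ferrous sulfate heptahydrate 22.66 mg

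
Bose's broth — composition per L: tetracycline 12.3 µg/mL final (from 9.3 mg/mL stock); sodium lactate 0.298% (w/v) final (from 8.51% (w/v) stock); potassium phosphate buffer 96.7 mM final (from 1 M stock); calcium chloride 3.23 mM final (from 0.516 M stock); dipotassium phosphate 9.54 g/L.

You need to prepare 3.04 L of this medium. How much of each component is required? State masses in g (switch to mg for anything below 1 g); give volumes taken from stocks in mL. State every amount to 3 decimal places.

Scale factor relative to 1 L: 3.04.
tetracycline: V = C2·V2/C1 = 12.3 µg/mL × 3040 mL ÷ 9300 µg/mL = 4.021 mL
sodium lactate: dilute stock: 0.298% ÷ 8.51% × 3040 mL = 106.454 mL
potassium phosphate buffer: C1V1 = C2V2 → 96.7 mM × 3040 mL ÷ 1000 mM = 293.968 mL
calcium chloride: dilute stock: 3.23 mM × 3040 mL ÷ 516 mM = 19.029 mL
dipotassium phosphate: 9.54 g/L × 3.04 L = 29.002 g

tetracycline 4.021 mL; sodium lactate 106.454 mL; potassium phosphate buffer 293.968 mL; calcium chloride 19.029 mL; dipotassium phosphate 29.002 g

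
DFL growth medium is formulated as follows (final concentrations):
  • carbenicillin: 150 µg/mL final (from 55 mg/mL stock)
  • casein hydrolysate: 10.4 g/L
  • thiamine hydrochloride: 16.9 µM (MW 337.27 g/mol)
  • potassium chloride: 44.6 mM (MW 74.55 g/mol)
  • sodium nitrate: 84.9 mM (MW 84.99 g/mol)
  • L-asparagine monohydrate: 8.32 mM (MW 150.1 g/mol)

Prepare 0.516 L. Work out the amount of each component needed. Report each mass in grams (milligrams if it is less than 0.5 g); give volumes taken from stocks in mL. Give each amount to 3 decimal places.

Working volume: 0.516 L.
carbenicillin: V = C2·V2/C1 = 150 µg/mL × 516 mL ÷ 55000 µg/mL = 1.407 mL
casein hydrolysate: 10.4 g/L × 0.516 L = 5.366 g
thiamine hydrochloride: 16.9 µmol/L × 337.27 g/mol × 0.516 L ÷ 1000 = 2.941 mg
potassium chloride: 44.6 mmol/L × 74.55 g/mol × 0.516 L ÷ 1000 = 1.716 g
sodium nitrate: 84.9 mmol/L × 84.99 g/mol × 0.516 L ÷ 1000 = 3.723 g
L-asparagine monohydrate: 8.32 mmol/L × 150.1 g/mol × 0.516 L ÷ 1000 = 0.644 g

carbenicillin 1.407 mL; casein hydrolysate 5.366 g; thiamine hydrochloride 2.941 mg; potassium chloride 1.716 g; sodium nitrate 3.723 g; L-asparagine monohydrate 0.644 g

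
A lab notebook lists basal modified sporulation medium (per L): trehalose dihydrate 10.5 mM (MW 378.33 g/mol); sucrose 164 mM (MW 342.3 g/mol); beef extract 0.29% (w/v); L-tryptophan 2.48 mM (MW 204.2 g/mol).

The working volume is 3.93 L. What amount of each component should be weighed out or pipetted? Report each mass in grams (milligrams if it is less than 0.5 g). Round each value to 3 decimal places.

trehalose dihydrate 15.612 g; sucrose 220.619 g; beef extract 11.397 g; L-tryptophan 1.990 g

Working volume: 3.93 L.
trehalose dihydrate: 10.5 mmol/L × 378.33 g/mol × 3.93 L ÷ 1000 = 15.612 g
sucrose: 164 mmol/L × 342.3 g/mol × 3.93 L ÷ 1000 = 220.619 g
beef extract: 0.29% w/v = 2.9 g/L → 2.9 × 3.93 L = 11.397 g
L-tryptophan: 2.48 mmol/L × 204.2 g/mol × 3.93 L ÷ 1000 = 1.990 g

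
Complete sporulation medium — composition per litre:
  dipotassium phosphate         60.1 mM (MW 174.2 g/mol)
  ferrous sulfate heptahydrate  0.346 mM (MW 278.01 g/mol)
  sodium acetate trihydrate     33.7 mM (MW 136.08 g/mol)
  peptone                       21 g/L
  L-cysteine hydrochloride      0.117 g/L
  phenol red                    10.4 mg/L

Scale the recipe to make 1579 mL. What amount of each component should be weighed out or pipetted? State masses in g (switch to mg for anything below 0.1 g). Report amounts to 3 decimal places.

dipotassium phosphate 16.531 g; ferrous sulfate heptahydrate 0.152 g; sodium acetate trihydrate 7.241 g; peptone 33.159 g; L-cysteine hydrochloride 0.185 g; phenol red 16.422 mg

Working volume: 1579 mL = 1.579 L.
dipotassium phosphate: 60.1 mmol/L × 174.2 g/mol × 1.579 L ÷ 1000 = 16.531 g
ferrous sulfate heptahydrate: 0.346 mmol/L × 278.01 g/mol × 1.579 L ÷ 1000 = 0.152 g
sodium acetate trihydrate: 33.7 mmol/L × 136.08 g/mol × 1.579 L ÷ 1000 = 7.241 g
peptone: 21 g/L × 1.579 L = 33.159 g
L-cysteine hydrochloride: 0.117 g/L × 1.579 L = 0.185 g
phenol red: 10.4 mg/L × 1.579 L = 16.422 mg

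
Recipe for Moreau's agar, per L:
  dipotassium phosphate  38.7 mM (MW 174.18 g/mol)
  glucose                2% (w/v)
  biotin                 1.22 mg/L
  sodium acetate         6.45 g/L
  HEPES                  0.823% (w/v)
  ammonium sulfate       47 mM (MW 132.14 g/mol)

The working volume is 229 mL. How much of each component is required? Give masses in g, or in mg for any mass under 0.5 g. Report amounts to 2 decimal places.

Working volume: 229 mL = 0.229 L.
dipotassium phosphate: 38.7 mmol/L × 174.18 g/mol × 0.229 L ÷ 1000 = 1.54 g
glucose: 2% w/v = 20 g/L → 20 × 0.229 L = 4.58 g
biotin: 1.22 mg/L × 0.229 L = 0.28 mg
sodium acetate: 6.45 g/L × 0.229 L = 1.48 g
HEPES: 0.823 g per 100 mL × 229 mL ÷ 100 = 1.88 g
ammonium sulfate: 47 mmol/L × 132.14 g/mol × 0.229 L ÷ 1000 = 1.42 g

dipotassium phosphate 1.54 g; glucose 4.58 g; biotin 0.28 mg; sodium acetate 1.48 g; HEPES 1.88 g; ammonium sulfate 1.42 g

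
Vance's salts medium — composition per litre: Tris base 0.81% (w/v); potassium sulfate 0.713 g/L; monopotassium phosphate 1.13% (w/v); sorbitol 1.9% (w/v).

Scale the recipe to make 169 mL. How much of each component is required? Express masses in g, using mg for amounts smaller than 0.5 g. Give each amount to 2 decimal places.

Tris base 1.37 g; potassium sulfate 120.50 mg; monopotassium phosphate 1.91 g; sorbitol 3.21 g

Target volume = 169 mL = 0.169 L.
Tris base: 0.81% w/v = 8.1 g/L → 8.1 × 0.169 L = 1.37 g
potassium sulfate: 0.713 g/L × 0.169 L = 0.120497 g = 120.50 mg
monopotassium phosphate: 1.13% w/v = 11.3 g/L → 11.3 × 0.169 L = 1.91 g
sorbitol: 1.9 g per 100 mL × 169 mL ÷ 100 = 3.21 g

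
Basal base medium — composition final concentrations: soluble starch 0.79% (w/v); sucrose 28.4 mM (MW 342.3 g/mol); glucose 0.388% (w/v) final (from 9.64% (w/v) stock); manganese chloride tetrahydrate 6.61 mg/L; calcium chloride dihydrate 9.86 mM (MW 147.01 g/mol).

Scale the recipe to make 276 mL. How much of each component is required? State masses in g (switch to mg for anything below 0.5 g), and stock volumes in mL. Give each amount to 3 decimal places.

soluble starch 2.180 g; sucrose 2.683 g; glucose 11.109 mL; manganese chloride tetrahydrate 1.824 mg; calcium chloride dihydrate 400.067 mg

Target volume = 276 mL = 0.276 L.
soluble starch: 0.79% w/v = 7.9 g/L → 7.9 × 0.276 L = 2.180 g
sucrose: 28.4 mmol/L × 342.3 g/mol × 0.276 L ÷ 1000 = 2.683 g
glucose: dilute stock: 0.388% ÷ 9.64% × 276 mL = 11.109 mL
manganese chloride tetrahydrate: 6.61 mg/L × 0.276 L = 1.824 mg
calcium chloride dihydrate: 9.86 mmol/L × 147.01 mg/mmol × 0.276 L = 400.067 mg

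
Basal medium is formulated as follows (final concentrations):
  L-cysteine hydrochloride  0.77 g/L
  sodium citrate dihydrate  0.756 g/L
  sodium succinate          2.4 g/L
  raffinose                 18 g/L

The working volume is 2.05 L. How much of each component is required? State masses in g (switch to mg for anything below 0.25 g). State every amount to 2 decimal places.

Working volume: 2.05 L.
L-cysteine hydrochloride: 0.77 g/L × 2.05 L = 1.58 g
sodium citrate dihydrate: 0.756 g/L × 2.05 L = 1.55 g
sodium succinate: 2.4 g/L × 2.05 L = 4.92 g
raffinose: 18 g/L × 2.05 L = 36.90 g

L-cysteine hydrochloride 1.58 g; sodium citrate dihydrate 1.55 g; sodium succinate 4.92 g; raffinose 36.90 g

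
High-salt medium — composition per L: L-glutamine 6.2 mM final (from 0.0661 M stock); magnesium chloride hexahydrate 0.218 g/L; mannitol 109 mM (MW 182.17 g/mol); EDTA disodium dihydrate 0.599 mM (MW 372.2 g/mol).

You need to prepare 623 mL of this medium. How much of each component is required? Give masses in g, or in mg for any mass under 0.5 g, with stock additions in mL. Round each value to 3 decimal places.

Target volume = 623 mL = 0.623 L.
L-glutamine: C1V1 = C2V2 → 6.2 mM × 623 mL ÷ 66.1 mM = 58.436 mL
magnesium chloride hexahydrate: 0.218 g/L × 0.623 L = 0.135814 g = 135.814 mg
mannitol: 109 mmol/L × 182.17 g/mol × 0.623 L ÷ 1000 = 12.371 g
EDTA disodium dihydrate: 0.599 mmol/L × 372.2 mg/mmol × 0.623 L = 138.896 mg

L-glutamine 58.436 mL; magnesium chloride hexahydrate 135.814 mg; mannitol 12.371 g; EDTA disodium dihydrate 138.896 mg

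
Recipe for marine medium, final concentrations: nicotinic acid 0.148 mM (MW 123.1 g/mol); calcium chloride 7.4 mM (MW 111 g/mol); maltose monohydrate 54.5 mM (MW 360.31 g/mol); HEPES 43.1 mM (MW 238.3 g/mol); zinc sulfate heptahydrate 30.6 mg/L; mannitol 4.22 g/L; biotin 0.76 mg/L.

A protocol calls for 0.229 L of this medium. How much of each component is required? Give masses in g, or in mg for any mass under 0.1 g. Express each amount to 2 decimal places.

nicotinic acid 4.17 mg; calcium chloride 0.19 g; maltose monohydrate 4.50 g; HEPES 2.35 g; zinc sulfate heptahydrate 7.01 mg; mannitol 0.97 g; biotin 0.17 mg

Scale factor relative to 1 L: 0.229.
nicotinic acid: 0.148 mmol/L × 123.1 mg/mmol × 0.229 L = 4.17 mg
calcium chloride: 7.4 mmol/L × 111 g/mol × 0.229 L ÷ 1000 = 0.19 g
maltose monohydrate: 54.5 mmol/L × 360.31 g/mol × 0.229 L ÷ 1000 = 4.50 g
HEPES: 43.1 mmol/L × 238.3 g/mol × 0.229 L ÷ 1000 = 2.35 g
zinc sulfate heptahydrate: 30.6 mg/L × 0.229 L = 7.01 mg
mannitol: 4.22 g/L × 0.229 L = 0.97 g
biotin: 0.76 mg/L × 0.229 L = 0.17 mg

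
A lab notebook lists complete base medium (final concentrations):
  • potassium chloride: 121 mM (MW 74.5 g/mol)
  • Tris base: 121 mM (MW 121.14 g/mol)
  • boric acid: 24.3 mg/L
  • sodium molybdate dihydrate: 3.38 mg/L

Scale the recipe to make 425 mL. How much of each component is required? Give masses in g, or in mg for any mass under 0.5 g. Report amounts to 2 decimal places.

Target volume = 425 mL = 0.425 L.
potassium chloride: 121 mmol/L × 74.5 g/mol × 0.425 L ÷ 1000 = 3.83 g
Tris base: 121 mmol/L × 121.14 g/mol × 0.425 L ÷ 1000 = 6.23 g
boric acid: 24.3 mg/L × 0.425 L = 10.33 mg
sodium molybdate dihydrate: 3.38 mg/L × 0.425 L = 1.44 mg

potassium chloride 3.83 g; Tris base 6.23 g; boric acid 10.33 mg; sodium molybdate dihydrate 1.44 mg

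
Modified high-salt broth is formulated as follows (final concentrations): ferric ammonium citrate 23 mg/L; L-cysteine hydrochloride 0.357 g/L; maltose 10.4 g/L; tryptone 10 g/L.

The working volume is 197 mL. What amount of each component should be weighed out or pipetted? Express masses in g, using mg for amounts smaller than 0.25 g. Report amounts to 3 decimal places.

ferric ammonium citrate 4.531 mg; L-cysteine hydrochloride 70.329 mg; maltose 2.049 g; tryptone 1.970 g

Target volume = 197 mL = 0.197 L.
ferric ammonium citrate: 23 mg/L × 0.197 L = 4.531 mg
L-cysteine hydrochloride: 0.357 g/L × 0.197 L = 0.070329 g = 70.329 mg
maltose: 10.4 g/L × 0.197 L = 2.049 g
tryptone: 10 g/L × 0.197 L = 1.970 g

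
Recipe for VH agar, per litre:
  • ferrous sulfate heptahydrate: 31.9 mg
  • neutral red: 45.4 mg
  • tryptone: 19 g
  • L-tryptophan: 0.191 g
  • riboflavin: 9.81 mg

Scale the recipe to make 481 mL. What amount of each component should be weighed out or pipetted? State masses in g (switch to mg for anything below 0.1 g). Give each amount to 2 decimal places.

Ratio of target to recipe volume: 481 / 1000 = 0.481.
ferrous sulfate heptahydrate: 31.9 mg × (481 mL / 1000 mL) = 15.34 mg
neutral red: 45.4 mg × (481 mL / 1000 mL) = 21.84 mg
tryptone: 19 g × (481 mL / 1000 mL) = 9.14 g
L-tryptophan: 0.191 g × (481 mL / 1000 mL) = 0.091871 g = 91.87 mg
riboflavin: 9.81 mg × (481 mL / 1000 mL) = 4.72 mg

ferrous sulfate heptahydrate 15.34 mg; neutral red 21.84 mg; tryptone 9.14 g; L-tryptophan 91.87 mg; riboflavin 4.72 mg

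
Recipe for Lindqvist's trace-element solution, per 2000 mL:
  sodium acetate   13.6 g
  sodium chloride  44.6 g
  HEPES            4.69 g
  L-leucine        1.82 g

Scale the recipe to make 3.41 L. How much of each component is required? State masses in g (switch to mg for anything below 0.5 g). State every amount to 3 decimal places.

sodium acetate 23.188 g; sodium chloride 76.043 g; HEPES 7.996 g; L-leucine 3.103 g

Ratio of target to recipe volume: 3410 / 2000 = 1.705.
sodium acetate: 13.6 g × (3410 mL / 2000 mL) = 23.188 g
sodium chloride: 44.6 g × (3410 mL / 2000 mL) = 76.043 g
HEPES: 4.69 g × (3410 mL / 2000 mL) = 7.996 g
L-leucine: 1.82 g × (3410 mL / 2000 mL) = 3.103 g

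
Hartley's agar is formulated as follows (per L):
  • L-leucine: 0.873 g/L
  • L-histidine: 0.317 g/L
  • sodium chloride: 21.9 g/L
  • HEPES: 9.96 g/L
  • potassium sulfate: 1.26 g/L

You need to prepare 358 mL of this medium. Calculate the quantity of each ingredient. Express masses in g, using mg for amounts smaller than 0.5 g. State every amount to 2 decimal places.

L-leucine 312.53 mg; L-histidine 113.49 mg; sodium chloride 7.84 g; HEPES 3.57 g; potassium sulfate 451.08 mg

Working volume: 358 mL = 0.358 L.
L-leucine: 0.873 g/L × 0.358 L = 0.312534 g = 312.53 mg
L-histidine: 0.317 g/L × 0.358 L = 0.113486 g = 113.49 mg
sodium chloride: 21.9 g/L × 0.358 L = 7.84 g
HEPES: 9.96 g/L × 0.358 L = 3.57 g
potassium sulfate: 1.26 g/L × 0.358 L = 0.45108 g = 451.08 mg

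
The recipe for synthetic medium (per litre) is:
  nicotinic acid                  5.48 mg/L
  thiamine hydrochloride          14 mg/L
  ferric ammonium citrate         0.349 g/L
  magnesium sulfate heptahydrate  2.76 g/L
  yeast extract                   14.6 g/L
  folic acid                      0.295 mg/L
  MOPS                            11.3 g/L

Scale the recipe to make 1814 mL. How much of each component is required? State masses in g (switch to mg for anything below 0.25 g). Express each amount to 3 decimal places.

nicotinic acid 9.941 mg; thiamine hydrochloride 25.396 mg; ferric ammonium citrate 0.633 g; magnesium sulfate heptahydrate 5.007 g; yeast extract 26.484 g; folic acid 0.535 mg; MOPS 20.498 g

Target volume = 1814 mL = 1.814 L.
nicotinic acid: 5.48 mg/L × 1.814 L = 9.941 mg
thiamine hydrochloride: 14 mg/L × 1.814 L = 25.396 mg
ferric ammonium citrate: 0.349 g/L × 1.814 L = 0.633 g
magnesium sulfate heptahydrate: 2.76 g/L × 1.814 L = 5.007 g
yeast extract: 14.6 g/L × 1.814 L = 26.484 g
folic acid: 0.295 mg/L × 1.814 L = 0.535 mg
MOPS: 11.3 g/L × 1.814 L = 20.498 g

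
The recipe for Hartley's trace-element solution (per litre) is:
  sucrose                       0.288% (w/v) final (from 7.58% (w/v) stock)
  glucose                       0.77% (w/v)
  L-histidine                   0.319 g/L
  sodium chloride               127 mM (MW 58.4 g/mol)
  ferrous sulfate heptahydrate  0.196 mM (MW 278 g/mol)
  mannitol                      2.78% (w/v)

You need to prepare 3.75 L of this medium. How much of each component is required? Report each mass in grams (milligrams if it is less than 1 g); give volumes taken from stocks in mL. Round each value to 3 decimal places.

Working volume: 3.75 L.
sucrose: V = C2·V2/C1 = 0.288% ÷ 7.58% × 3750 mL = 142.480 mL
glucose: 0.77% w/v = 7.7 g/L → 7.7 × 3.75 L = 28.875 g
L-histidine: 0.319 g/L × 3.75 L = 1.196 g
sodium chloride: 127 mmol/L × 58.4 g/mol × 3.75 L ÷ 1000 = 27.813 g
ferrous sulfate heptahydrate: 0.196 mmol/L × 278 mg/mmol × 3.75 L = 204.330 mg
mannitol: 2.78 g per 100 mL × 3750 mL ÷ 100 = 104.250 g

sucrose 142.480 mL; glucose 28.875 g; L-histidine 1.196 g; sodium chloride 27.813 g; ferrous sulfate heptahydrate 204.330 mg; mannitol 104.250 g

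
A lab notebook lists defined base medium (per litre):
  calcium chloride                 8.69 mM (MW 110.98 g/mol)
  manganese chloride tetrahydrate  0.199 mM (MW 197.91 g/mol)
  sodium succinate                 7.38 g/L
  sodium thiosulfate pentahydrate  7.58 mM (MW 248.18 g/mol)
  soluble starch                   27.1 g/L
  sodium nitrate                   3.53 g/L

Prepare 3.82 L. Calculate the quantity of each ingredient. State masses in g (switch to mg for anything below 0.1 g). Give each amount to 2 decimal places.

Working volume: 3.82 L.
calcium chloride: 8.69 mmol/L × 110.98 g/mol × 3.82 L ÷ 1000 = 3.68 g
manganese chloride tetrahydrate: 0.199 mmol/L × 197.91 g/mol × 3.82 L ÷ 1000 = 0.15 g
sodium succinate: 7.38 g/L × 3.82 L = 28.19 g
sodium thiosulfate pentahydrate: 7.58 mmol/L × 248.18 g/mol × 3.82 L ÷ 1000 = 7.19 g
soluble starch: 27.1 g/L × 3.82 L = 103.52 g
sodium nitrate: 3.53 g/L × 3.82 L = 13.48 g

calcium chloride 3.68 g; manganese chloride tetrahydrate 0.15 g; sodium succinate 28.19 g; sodium thiosulfate pentahydrate 7.19 g; soluble starch 103.52 g; sodium nitrate 13.48 g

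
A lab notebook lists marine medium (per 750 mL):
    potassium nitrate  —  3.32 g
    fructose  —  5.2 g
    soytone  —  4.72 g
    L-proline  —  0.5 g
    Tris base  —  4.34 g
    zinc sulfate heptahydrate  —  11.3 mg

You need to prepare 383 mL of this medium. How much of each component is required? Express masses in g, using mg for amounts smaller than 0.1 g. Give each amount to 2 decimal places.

potassium nitrate 1.70 g; fructose 2.66 g; soytone 2.41 g; L-proline 0.26 g; Tris base 2.22 g; zinc sulfate heptahydrate 5.77 mg

Ratio of target to recipe volume: 383 / 750 = 0.510667.
potassium nitrate: 3.32 g × (383 mL / 750 mL) = 1.70 g
fructose: 5.2 g × (383 mL / 750 mL) = 2.66 g
soytone: 4.72 g × (383 mL / 750 mL) = 2.41 g
L-proline: 0.5 g × (383 mL / 750 mL) = 0.26 g
Tris base: 4.34 g × (383 mL / 750 mL) = 2.22 g
zinc sulfate heptahydrate: 11.3 mg × (383 mL / 750 mL) = 5.77 mg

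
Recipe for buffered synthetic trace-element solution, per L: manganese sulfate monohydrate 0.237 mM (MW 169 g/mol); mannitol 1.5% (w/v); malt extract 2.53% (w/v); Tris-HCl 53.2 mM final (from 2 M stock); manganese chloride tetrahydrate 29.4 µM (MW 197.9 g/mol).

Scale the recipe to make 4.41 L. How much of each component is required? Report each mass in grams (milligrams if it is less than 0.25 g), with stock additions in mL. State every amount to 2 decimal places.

manganese sulfate monohydrate 176.63 mg; mannitol 66.15 g; malt extract 111.57 g; Tris-HCl 117.31 mL; manganese chloride tetrahydrate 25.66 mg

Working volume: 4.41 L.
manganese sulfate monohydrate: 0.237 mmol/L × 169 mg/mmol × 4.41 L = 176.63 mg
mannitol: 1.5% w/v = 15 g/L → 15 × 4.41 L = 66.15 g
malt extract: 2.53 g per 100 mL × 4410 mL ÷ 100 = 111.57 g
Tris-HCl: C1V1 = C2V2 → 53.2 mM × 4410 mL ÷ 2000 mM = 117.31 mL
manganese chloride tetrahydrate: 29.4 µmol/L × 197.9 g/mol × 4.41 L ÷ 1000 = 25.66 mg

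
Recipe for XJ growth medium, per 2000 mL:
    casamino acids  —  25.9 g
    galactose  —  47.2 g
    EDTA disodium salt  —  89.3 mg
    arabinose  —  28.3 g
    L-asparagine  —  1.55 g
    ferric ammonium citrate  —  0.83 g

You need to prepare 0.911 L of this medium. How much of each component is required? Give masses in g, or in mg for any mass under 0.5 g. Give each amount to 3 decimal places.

Ratio of target to recipe volume: 911 / 2000 = 0.4555.
casamino acids: 25.9 g × (911 mL / 2000 mL) = 11.797 g
galactose: 47.2 g × (911 mL / 2000 mL) = 21.500 g
EDTA disodium salt: 89.3 mg × (911 mL / 2000 mL) = 40.676 mg
arabinose: 28.3 g × (911 mL / 2000 mL) = 12.891 g
L-asparagine: 1.55 g × (911 mL / 2000 mL) = 0.706 g
ferric ammonium citrate: 0.83 g × (911 mL / 2000 mL) = 0.378065 g = 378.065 mg

casamino acids 11.797 g; galactose 21.500 g; EDTA disodium salt 40.676 mg; arabinose 12.891 g; L-asparagine 0.706 g; ferric ammonium citrate 378.065 mg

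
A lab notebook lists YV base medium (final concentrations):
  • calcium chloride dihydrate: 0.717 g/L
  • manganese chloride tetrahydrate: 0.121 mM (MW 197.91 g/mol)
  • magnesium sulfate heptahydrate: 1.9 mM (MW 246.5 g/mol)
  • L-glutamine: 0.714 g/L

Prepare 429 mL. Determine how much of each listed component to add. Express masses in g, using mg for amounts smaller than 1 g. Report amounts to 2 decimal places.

calcium chloride dihydrate 307.59 mg; manganese chloride tetrahydrate 10.27 mg; magnesium sulfate heptahydrate 200.92 mg; L-glutamine 306.31 mg

Scale factor relative to 1 L: 0.429.
calcium chloride dihydrate: 0.717 g/L × 0.429 L = 0.307593 g = 307.59 mg
manganese chloride tetrahydrate: 0.121 mmol/L × 197.91 mg/mmol × 0.429 L = 10.27 mg
magnesium sulfate heptahydrate: 1.9 mmol/L × 246.5 mg/mmol × 0.429 L = 200.92 mg
L-glutamine: 0.714 g/L × 0.429 L = 0.306306 g = 306.31 mg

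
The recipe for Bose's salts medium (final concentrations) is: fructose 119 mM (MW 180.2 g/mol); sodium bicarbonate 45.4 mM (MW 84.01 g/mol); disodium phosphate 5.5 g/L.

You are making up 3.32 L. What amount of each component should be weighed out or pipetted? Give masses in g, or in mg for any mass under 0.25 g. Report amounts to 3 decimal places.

fructose 71.193 g; sodium bicarbonate 12.663 g; disodium phosphate 18.260 g

Scale factor relative to 1 L: 3.32.
fructose: 119 mmol/L × 180.2 g/mol × 3.32 L ÷ 1000 = 71.193 g
sodium bicarbonate: 45.4 mmol/L × 84.01 g/mol × 3.32 L ÷ 1000 = 12.663 g
disodium phosphate: 5.5 g/L × 3.32 L = 18.260 g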